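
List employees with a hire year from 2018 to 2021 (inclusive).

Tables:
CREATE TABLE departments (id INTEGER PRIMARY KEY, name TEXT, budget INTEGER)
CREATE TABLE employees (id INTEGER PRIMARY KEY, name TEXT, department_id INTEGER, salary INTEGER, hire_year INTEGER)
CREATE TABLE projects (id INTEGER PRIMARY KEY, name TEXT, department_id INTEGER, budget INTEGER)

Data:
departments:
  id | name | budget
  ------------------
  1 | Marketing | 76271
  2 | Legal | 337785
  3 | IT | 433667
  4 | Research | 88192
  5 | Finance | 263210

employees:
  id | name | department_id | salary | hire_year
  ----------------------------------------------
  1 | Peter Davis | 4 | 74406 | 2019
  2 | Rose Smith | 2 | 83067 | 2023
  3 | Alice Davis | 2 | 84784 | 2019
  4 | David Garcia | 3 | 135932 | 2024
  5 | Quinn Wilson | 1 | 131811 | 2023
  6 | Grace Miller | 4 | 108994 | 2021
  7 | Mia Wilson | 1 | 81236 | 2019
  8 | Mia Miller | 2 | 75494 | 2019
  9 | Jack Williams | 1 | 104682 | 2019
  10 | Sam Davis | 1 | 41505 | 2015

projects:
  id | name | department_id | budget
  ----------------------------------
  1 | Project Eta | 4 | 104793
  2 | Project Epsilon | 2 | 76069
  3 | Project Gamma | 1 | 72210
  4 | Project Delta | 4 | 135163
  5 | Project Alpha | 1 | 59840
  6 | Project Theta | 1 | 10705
SELECT name, hire_year FROM employees WHERE hire_year BETWEEN 2018 AND 2021

Execution result:
name | hire_year
Peter Davis | 2019
Alice Davis | 2019
Grace Miller | 2021
Mia Wilson | 2019
Mia Miller | 2019
Jack Williams | 2019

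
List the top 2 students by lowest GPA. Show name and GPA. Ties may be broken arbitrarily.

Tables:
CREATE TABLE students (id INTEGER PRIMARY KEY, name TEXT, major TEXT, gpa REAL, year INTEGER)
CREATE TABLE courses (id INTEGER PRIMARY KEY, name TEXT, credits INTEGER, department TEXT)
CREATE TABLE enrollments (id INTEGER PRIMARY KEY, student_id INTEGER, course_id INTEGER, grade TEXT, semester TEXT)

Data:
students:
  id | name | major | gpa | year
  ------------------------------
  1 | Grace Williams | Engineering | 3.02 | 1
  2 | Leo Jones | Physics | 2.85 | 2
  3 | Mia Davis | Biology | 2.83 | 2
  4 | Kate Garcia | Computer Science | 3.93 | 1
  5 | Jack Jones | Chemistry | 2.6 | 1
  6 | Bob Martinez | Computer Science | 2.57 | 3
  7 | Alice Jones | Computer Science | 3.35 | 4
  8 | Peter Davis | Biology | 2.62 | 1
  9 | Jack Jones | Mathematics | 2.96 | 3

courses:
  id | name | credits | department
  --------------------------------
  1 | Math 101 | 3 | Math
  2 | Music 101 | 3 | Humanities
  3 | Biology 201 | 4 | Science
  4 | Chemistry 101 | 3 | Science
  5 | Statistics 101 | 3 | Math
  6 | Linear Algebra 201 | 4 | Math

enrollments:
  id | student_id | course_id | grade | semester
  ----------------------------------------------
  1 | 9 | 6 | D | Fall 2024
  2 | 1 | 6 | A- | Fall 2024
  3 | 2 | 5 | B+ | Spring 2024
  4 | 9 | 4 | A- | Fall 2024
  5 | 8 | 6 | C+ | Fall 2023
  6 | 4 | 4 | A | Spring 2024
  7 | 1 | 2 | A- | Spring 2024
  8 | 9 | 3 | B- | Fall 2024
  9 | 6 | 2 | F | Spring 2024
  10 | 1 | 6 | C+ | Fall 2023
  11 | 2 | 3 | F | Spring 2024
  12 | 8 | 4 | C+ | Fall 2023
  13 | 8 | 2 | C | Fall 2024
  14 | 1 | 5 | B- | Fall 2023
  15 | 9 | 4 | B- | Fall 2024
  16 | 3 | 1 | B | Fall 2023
SELECT name, gpa FROM students ORDER BY gpa ASC LIMIT 2

Execution result:
name | gpa
Bob Martinez | 2.57
Jack Jones | 2.60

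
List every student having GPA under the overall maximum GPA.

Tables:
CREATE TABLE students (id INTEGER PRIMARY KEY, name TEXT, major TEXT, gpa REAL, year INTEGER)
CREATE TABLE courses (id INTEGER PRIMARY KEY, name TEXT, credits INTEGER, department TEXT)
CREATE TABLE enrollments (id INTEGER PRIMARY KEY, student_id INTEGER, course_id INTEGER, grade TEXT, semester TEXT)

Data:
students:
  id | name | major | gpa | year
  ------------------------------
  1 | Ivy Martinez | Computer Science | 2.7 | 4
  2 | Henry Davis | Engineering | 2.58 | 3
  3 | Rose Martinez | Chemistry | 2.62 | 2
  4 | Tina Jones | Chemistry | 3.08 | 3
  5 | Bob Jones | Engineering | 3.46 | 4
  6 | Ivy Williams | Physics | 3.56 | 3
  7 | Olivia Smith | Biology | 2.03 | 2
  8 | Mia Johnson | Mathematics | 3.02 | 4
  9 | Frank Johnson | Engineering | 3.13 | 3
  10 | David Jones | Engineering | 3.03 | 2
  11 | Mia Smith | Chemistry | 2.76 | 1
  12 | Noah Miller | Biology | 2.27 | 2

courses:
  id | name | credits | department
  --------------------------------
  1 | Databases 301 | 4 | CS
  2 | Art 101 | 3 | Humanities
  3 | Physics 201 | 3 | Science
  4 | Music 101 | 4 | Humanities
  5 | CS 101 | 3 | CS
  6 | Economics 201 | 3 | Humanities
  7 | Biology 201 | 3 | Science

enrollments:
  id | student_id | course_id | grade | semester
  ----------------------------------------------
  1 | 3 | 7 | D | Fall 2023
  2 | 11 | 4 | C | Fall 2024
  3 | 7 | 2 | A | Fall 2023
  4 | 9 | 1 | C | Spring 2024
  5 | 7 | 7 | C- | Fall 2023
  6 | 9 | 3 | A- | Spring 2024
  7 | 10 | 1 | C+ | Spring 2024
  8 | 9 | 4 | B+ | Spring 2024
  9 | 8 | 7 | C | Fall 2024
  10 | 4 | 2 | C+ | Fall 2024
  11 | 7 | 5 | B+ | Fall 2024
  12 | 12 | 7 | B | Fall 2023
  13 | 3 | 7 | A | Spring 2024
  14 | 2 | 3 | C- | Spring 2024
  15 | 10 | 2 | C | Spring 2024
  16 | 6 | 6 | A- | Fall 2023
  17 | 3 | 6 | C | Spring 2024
SELECT name, gpa FROM students WHERE gpa < (SELECT MAX(gpa) FROM students)

Execution result:
name | gpa
Ivy Martinez | 2.70
Henry Davis | 2.58
Rose Martinez | 2.62
Tina Jones | 3.08
Bob Jones | 3.46
Olivia Smith | 2.03
Mia Johnson | 3.02
Frank Johnson | 3.13
David Jones | 3.03
Mia Smith | 2.76
Noah Miller | 2.27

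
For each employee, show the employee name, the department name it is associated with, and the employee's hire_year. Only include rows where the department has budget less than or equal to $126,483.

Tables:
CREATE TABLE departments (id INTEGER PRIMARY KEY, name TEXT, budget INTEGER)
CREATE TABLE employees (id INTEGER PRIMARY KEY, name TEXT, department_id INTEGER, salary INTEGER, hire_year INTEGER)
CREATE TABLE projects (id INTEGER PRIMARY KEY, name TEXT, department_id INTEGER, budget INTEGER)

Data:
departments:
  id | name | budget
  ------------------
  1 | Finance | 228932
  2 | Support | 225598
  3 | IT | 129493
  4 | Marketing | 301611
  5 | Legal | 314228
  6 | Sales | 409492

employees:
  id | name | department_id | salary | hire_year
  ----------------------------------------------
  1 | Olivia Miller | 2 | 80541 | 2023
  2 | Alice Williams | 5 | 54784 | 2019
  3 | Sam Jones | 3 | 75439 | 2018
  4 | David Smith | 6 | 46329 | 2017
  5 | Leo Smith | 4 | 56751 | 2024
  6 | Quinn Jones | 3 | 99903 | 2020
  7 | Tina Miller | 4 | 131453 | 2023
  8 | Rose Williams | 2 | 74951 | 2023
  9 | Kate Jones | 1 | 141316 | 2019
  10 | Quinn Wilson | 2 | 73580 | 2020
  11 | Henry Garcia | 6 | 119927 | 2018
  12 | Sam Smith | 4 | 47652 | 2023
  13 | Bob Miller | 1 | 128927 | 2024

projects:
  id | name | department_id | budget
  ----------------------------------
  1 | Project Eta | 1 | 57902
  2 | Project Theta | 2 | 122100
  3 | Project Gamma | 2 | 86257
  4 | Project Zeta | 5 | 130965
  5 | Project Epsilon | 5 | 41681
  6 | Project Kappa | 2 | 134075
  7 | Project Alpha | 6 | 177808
SELECT c.name, p.name AS department, c.hire_year FROM employees c JOIN departments p ON c.department_id = p.id WHERE p.budget <= 126483

Execution result:
(no rows)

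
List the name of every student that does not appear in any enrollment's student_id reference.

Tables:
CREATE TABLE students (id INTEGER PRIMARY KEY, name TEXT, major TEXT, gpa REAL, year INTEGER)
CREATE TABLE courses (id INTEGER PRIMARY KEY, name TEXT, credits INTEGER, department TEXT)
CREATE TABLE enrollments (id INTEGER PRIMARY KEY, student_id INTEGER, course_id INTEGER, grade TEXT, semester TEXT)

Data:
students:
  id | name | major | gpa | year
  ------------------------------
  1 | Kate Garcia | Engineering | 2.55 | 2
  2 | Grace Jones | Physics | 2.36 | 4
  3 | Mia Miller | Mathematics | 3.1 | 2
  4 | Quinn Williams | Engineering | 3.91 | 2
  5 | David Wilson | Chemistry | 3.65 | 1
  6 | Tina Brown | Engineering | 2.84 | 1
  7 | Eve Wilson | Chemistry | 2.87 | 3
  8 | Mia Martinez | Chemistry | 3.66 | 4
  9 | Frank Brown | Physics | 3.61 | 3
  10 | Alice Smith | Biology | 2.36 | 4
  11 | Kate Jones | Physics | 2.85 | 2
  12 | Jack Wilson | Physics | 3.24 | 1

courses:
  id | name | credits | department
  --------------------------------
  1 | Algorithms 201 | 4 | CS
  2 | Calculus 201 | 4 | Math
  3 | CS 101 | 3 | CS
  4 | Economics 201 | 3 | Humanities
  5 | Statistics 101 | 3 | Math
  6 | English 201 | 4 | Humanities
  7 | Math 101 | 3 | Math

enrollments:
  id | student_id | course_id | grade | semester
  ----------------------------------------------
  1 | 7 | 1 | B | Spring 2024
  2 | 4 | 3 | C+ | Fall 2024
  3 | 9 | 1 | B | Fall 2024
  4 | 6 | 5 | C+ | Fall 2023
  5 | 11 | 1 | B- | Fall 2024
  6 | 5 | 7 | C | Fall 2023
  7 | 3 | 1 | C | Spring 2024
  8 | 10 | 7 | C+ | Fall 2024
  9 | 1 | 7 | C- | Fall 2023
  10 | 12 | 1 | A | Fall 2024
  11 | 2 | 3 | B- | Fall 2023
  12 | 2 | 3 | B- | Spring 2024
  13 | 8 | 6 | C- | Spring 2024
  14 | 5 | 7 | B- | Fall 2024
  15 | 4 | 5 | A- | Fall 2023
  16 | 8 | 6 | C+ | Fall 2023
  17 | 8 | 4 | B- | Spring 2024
SELECT p.name FROM students p LEFT JOIN enrollments c ON c.student_id = p.id WHERE c.id IS NULL

Execution result:
(no rows)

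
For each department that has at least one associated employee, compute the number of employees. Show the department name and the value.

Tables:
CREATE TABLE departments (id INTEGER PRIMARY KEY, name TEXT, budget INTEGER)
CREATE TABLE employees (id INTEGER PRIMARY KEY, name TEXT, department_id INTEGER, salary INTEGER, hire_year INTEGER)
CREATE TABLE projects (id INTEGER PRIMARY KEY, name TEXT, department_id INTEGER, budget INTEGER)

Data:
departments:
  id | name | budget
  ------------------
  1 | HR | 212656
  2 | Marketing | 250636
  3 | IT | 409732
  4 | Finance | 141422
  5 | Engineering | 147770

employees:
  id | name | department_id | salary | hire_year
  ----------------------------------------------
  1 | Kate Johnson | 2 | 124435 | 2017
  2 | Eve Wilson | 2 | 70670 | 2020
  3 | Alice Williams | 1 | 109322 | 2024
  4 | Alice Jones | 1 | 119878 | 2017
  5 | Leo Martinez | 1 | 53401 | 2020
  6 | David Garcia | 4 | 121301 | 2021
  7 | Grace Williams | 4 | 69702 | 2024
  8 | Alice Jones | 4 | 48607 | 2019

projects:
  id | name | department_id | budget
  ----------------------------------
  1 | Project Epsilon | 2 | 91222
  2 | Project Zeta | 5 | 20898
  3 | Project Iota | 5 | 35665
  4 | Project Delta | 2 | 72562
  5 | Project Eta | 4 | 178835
SELECT p.name, COUNT(*) AS n FROM employees c JOIN departments p ON c.department_id = p.id GROUP BY p.id, p.name

Execution result:
name | n
HR | 3
Marketing | 2
Finance | 3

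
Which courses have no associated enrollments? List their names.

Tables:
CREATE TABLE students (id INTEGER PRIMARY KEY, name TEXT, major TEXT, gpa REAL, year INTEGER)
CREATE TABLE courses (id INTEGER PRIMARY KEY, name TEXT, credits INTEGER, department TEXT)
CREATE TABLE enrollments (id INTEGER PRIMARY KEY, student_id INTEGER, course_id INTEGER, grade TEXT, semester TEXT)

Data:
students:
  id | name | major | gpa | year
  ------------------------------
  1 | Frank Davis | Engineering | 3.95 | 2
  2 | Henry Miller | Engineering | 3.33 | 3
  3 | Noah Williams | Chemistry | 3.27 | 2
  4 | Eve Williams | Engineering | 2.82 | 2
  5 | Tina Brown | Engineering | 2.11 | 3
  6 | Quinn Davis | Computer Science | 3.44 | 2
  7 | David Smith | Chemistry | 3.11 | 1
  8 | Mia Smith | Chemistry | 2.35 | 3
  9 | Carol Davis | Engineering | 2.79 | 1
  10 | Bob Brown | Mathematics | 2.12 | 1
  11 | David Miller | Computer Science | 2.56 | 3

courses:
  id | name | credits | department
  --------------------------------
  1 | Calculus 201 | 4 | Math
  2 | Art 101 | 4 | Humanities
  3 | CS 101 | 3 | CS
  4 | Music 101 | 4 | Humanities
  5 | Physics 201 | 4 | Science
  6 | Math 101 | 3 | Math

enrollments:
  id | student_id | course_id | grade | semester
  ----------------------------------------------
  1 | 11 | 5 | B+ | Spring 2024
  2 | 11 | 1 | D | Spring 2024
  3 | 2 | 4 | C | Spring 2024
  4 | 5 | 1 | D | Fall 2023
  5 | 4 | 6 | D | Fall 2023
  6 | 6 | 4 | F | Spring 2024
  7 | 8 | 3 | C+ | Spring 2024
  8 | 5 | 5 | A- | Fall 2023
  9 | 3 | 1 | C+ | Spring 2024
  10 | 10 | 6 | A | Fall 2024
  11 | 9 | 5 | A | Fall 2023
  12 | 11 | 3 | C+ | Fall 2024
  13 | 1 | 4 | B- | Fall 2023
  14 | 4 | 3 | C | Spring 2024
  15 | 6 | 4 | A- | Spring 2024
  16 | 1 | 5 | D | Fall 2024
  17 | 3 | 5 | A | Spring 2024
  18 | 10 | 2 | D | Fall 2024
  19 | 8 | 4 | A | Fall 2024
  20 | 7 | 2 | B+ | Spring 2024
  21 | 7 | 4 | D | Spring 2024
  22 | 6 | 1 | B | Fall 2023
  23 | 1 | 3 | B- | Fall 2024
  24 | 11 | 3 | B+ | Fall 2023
SELECT p.name FROM courses p LEFT JOIN enrollments c ON c.course_id = p.id WHERE c.id IS NULL

Execution result:
(no rows)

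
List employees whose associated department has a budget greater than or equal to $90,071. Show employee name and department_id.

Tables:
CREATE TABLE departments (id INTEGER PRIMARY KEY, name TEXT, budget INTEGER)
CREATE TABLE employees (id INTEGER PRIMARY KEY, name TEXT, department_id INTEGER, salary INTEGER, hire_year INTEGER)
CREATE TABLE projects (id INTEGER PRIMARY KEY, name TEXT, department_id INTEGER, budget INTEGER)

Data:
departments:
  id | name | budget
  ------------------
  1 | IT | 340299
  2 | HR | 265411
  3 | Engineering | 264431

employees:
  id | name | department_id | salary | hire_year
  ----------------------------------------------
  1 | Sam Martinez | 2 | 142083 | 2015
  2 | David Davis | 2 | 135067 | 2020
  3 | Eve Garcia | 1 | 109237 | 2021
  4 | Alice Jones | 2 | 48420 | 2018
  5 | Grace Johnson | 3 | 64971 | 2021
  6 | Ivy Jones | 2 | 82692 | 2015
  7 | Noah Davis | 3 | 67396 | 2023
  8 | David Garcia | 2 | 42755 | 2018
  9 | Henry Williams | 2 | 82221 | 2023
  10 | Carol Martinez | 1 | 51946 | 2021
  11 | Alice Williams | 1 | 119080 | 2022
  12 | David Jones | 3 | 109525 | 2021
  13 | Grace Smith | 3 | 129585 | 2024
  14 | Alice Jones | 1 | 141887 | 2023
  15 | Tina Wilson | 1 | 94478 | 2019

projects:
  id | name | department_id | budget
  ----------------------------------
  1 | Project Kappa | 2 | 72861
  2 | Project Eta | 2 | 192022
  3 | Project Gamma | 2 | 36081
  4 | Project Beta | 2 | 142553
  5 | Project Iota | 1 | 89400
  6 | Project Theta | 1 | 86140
SELECT name, department_id FROM employees WHERE department_id IN (SELECT id FROM departments WHERE budget >= 90071)

Execution result:
name | department_id
Sam Martinez | 2
David Davis | 2
Eve Garcia | 1
Alice Jones | 2
Grace Johnson | 3
Ivy Jones | 2
Noah Davis | 3
David Garcia | 2
Henry Williams | 2
Carol Martinez | 1
Alice Williams | 1
David Jones | 3
Grace Smith | 3
Alice Jones | 1
Tina Wilson | 1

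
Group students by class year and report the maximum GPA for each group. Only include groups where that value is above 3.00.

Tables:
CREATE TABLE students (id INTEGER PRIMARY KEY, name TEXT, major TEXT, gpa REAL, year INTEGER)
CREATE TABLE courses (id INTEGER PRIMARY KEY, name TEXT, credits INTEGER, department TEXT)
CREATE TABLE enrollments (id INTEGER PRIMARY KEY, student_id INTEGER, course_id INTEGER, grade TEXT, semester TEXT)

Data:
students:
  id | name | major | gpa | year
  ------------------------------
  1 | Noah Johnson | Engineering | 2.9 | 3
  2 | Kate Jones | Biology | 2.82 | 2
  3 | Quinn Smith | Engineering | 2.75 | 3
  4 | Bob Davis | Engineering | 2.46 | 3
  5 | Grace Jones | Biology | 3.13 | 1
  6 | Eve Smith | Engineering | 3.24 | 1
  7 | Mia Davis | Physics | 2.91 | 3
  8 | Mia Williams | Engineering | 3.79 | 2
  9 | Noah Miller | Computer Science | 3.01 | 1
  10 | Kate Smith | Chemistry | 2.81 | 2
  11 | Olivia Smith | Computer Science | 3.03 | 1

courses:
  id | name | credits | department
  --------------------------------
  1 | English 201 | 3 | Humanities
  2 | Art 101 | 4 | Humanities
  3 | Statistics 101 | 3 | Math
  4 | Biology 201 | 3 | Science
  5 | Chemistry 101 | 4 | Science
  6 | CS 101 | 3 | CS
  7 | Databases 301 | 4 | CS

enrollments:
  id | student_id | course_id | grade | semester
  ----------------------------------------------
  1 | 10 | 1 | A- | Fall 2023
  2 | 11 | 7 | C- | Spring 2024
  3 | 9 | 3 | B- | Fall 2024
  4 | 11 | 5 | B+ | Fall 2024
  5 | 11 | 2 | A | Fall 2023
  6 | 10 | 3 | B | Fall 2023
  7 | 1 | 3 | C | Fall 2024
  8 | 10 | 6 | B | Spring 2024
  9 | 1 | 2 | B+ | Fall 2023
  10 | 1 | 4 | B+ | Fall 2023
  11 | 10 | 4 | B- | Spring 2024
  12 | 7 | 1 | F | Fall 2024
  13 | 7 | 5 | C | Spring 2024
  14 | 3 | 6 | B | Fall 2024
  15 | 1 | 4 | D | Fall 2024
SELECT year, MAX(gpa) AS max_gpa FROM students GROUP BY year HAVING MAX(gpa) > 3.0

Execution result:
year | max_gpa
1 | 3.24
2 | 3.79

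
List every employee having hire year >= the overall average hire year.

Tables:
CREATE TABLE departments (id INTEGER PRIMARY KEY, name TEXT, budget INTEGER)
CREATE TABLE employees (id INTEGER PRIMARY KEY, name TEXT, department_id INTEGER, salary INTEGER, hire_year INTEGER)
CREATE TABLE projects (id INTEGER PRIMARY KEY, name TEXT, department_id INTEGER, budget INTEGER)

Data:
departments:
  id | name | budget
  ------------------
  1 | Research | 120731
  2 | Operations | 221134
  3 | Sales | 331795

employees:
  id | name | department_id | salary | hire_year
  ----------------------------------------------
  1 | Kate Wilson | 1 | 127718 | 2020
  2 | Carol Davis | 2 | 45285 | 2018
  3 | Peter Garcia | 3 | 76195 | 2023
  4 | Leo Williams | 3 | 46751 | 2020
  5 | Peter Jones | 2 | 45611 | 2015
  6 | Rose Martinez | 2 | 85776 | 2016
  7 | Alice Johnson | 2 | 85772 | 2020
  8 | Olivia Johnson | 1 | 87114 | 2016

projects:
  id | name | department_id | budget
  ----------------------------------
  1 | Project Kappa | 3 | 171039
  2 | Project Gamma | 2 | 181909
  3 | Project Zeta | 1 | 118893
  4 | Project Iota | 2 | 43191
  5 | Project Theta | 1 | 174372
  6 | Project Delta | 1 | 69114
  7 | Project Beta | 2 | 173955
SELECT name, hire_year FROM employees WHERE hire_year >= (SELECT AVG(hire_year) FROM employees)

Execution result:
name | hire_year
Kate Wilson | 2020
Peter Garcia | 2023
Leo Williams | 2020
Alice Johnson | 2020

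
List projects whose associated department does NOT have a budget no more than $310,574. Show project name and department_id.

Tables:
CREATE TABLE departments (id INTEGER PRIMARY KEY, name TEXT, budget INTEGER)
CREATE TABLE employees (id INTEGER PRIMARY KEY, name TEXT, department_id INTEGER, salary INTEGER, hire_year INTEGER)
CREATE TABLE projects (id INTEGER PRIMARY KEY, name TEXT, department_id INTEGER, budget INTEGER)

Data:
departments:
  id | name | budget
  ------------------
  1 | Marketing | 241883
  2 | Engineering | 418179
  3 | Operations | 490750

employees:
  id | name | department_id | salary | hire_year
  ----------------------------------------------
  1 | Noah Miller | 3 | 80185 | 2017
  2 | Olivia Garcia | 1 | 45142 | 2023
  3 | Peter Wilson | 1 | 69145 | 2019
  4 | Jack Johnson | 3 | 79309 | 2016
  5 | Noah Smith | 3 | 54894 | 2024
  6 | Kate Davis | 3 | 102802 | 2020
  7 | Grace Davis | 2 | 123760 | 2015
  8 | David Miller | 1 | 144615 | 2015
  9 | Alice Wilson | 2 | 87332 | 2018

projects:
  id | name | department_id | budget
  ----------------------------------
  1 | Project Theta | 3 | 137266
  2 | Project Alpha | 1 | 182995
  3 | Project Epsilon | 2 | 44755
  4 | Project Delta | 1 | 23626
SELECT name, department_id FROM projects WHERE department_id NOT IN (SELECT id FROM departments WHERE budget <= 310574)

Execution result:
name | department_id
Project Theta | 3
Project Epsilon | 2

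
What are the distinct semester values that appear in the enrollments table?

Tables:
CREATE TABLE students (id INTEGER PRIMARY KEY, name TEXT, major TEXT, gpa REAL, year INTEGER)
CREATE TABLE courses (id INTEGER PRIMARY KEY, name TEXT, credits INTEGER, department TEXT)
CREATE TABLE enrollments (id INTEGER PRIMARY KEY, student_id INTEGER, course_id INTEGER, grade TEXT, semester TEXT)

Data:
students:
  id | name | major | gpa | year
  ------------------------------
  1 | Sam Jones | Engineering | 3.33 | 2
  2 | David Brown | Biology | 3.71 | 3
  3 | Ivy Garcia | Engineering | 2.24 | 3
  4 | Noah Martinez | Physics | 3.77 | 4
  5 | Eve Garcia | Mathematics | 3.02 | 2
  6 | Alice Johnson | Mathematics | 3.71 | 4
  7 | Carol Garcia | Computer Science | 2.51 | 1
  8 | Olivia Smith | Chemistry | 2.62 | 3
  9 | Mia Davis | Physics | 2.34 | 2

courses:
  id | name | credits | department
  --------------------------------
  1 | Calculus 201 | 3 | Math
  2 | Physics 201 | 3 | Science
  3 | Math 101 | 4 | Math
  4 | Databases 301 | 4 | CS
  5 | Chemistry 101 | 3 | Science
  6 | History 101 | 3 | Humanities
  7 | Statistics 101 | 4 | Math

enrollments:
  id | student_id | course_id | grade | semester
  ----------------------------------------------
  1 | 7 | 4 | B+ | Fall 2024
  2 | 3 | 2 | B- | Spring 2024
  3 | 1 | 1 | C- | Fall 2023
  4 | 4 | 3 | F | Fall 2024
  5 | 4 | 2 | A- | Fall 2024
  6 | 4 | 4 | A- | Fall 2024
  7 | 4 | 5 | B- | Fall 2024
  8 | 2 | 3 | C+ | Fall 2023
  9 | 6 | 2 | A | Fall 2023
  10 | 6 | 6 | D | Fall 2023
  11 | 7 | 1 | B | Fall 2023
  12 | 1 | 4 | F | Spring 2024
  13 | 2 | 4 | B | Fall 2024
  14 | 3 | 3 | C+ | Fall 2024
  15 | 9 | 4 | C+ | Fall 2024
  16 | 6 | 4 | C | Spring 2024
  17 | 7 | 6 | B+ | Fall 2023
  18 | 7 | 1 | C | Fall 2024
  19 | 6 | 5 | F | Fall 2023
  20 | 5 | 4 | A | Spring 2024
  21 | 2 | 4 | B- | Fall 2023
SELECT DISTINCT semester FROM enrollments

Execution result:
semester
Fall 2024
Spring 2024
Fall 2023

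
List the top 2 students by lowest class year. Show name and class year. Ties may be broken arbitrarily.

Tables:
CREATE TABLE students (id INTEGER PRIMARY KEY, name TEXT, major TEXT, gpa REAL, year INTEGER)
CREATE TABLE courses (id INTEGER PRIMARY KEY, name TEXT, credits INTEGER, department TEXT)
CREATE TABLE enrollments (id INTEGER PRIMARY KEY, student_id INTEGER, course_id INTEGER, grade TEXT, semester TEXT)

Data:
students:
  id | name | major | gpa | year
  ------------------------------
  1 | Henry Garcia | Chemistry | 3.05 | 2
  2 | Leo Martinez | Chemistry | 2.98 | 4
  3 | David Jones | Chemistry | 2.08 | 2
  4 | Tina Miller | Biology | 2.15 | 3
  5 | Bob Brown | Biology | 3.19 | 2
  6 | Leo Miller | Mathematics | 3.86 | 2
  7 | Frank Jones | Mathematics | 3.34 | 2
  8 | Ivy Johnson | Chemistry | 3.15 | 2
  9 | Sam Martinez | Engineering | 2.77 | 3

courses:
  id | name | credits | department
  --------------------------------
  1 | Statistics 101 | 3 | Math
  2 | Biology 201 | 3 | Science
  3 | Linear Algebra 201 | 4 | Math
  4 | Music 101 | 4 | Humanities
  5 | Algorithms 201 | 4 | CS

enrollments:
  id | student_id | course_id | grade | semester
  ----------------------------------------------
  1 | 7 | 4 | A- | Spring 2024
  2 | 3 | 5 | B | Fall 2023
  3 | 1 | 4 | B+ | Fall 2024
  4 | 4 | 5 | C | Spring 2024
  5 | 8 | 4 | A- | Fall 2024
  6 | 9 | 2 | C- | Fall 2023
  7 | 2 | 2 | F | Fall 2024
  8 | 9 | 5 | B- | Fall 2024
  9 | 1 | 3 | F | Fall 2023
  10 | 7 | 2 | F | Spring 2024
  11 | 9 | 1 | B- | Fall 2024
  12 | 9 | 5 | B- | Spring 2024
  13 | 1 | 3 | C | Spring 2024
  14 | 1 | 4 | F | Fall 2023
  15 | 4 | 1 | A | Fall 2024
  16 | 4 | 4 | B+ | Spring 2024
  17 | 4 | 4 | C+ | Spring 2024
SELECT name, year FROM students ORDER BY year ASC LIMIT 2

Execution result:
name | year
Henry Garcia | 2
David Jones | 2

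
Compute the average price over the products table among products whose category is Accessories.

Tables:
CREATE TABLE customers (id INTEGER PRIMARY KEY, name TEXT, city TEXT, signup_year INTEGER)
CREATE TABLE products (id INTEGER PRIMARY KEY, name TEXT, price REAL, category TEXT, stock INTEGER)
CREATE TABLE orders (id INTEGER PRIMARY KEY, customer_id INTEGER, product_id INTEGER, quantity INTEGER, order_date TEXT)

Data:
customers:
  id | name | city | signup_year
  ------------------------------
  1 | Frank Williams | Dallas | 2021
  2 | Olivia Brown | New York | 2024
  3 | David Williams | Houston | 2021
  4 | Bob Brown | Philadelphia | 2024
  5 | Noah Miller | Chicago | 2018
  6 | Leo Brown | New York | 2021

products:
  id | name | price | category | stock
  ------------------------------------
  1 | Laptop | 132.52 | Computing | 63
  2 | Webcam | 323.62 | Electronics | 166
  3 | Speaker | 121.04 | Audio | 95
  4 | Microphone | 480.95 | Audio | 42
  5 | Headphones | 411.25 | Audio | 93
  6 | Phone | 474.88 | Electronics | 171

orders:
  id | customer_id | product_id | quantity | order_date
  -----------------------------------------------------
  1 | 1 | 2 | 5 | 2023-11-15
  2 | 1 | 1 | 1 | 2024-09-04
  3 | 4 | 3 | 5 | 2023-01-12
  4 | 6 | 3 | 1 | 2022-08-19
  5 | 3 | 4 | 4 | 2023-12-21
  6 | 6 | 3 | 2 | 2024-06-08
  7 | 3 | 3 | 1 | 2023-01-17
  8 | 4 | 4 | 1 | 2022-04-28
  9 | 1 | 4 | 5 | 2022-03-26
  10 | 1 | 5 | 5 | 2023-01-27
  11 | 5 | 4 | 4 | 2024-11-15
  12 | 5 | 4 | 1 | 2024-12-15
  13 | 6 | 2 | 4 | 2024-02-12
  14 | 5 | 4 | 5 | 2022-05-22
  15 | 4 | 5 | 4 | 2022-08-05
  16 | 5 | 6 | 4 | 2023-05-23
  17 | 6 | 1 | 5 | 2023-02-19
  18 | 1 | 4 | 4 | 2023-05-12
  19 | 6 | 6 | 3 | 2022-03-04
SELECT AVG(price) FROM products WHERE category = 'Accessories'

Execution result:
NULL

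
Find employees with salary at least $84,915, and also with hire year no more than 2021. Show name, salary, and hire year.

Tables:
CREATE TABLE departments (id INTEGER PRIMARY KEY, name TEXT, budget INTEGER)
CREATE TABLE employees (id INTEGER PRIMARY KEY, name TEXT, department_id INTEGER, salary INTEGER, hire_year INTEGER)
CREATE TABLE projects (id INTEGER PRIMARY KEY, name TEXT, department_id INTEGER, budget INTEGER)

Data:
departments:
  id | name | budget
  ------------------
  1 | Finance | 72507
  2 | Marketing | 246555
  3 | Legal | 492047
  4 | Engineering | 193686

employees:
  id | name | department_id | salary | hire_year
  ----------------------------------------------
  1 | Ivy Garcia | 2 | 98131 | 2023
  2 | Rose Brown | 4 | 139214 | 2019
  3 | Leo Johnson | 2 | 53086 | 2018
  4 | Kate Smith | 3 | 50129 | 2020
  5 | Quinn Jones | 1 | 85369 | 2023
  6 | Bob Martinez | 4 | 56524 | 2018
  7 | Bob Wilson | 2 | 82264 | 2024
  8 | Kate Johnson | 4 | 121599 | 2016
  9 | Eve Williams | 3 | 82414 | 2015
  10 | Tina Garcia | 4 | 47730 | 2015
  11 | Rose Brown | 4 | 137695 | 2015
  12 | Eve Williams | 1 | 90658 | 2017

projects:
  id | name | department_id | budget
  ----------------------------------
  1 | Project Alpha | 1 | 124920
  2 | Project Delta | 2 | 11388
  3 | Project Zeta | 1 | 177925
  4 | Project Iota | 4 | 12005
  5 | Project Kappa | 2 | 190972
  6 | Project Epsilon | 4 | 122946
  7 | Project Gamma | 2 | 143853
SELECT name, salary, hire_year FROM employees WHERE salary >= 84915 AND hire_year <= 2021

Execution result:
name | salary | hire_year
Rose Brown | 139214 | 2019
Kate Johnson | 121599 | 2016
Rose Brown | 137695 | 2015
Eve Williams | 90658 | 2017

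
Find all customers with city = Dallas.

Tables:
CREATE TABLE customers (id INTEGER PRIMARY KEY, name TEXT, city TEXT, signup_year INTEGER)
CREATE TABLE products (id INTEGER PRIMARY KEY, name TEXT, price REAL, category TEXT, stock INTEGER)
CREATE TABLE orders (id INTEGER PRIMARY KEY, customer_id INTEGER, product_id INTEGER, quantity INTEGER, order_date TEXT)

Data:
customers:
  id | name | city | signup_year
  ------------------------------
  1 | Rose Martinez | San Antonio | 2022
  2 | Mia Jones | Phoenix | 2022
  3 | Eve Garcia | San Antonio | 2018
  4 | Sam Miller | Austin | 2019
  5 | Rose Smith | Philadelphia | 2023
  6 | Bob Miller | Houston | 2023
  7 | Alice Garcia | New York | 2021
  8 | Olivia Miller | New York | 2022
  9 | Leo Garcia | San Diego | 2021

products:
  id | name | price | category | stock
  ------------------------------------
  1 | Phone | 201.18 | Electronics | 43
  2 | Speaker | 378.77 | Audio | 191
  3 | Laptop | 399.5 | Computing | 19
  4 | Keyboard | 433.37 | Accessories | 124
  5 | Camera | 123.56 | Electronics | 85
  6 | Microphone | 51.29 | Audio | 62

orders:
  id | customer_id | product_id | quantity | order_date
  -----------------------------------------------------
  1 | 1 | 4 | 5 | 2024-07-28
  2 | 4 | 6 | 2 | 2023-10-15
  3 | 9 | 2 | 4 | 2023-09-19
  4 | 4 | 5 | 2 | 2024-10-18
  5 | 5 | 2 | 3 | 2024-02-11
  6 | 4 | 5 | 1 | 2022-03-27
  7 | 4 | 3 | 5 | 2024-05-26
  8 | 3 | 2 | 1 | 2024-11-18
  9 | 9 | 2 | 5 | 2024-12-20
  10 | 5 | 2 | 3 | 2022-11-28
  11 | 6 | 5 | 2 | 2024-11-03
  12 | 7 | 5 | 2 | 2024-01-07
SELECT name, city FROM customers WHERE city = 'Dallas'

Execution result:
(no rows)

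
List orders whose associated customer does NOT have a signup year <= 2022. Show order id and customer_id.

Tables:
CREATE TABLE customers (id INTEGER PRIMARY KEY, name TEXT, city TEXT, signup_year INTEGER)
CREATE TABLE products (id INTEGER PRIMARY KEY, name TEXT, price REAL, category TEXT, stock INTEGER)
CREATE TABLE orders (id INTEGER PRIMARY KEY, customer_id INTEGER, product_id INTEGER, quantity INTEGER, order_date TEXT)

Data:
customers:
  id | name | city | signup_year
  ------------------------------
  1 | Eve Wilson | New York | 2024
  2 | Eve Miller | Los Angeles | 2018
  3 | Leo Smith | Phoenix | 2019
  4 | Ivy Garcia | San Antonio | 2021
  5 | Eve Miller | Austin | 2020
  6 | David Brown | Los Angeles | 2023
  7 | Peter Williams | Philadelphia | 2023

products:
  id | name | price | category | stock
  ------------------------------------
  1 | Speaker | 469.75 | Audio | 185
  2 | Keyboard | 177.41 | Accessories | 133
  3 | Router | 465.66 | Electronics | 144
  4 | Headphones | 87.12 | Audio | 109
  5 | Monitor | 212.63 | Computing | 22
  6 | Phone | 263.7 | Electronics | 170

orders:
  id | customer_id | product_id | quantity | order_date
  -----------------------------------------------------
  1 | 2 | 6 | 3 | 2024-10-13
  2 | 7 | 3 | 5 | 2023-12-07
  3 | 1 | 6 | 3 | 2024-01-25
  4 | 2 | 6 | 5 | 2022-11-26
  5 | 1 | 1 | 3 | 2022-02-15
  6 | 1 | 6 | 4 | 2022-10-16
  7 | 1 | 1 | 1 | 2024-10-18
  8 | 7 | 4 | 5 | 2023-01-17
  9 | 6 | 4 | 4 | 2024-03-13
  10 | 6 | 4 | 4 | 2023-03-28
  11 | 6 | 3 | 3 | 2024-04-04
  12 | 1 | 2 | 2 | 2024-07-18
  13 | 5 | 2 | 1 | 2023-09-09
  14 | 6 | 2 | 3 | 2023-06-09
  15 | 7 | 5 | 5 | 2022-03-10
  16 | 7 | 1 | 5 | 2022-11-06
SELECT id, customer_id FROM orders WHERE customer_id NOT IN (SELECT id FROM customers WHERE signup_year <= 2022)

Execution result:
id | customer_id
2 | 7
3 | 1
5 | 1
6 | 1
7 | 1
8 | 7
9 | 6
10 | 6
11 | 6
12 | 1
14 | 6
15 | 7
16 | 7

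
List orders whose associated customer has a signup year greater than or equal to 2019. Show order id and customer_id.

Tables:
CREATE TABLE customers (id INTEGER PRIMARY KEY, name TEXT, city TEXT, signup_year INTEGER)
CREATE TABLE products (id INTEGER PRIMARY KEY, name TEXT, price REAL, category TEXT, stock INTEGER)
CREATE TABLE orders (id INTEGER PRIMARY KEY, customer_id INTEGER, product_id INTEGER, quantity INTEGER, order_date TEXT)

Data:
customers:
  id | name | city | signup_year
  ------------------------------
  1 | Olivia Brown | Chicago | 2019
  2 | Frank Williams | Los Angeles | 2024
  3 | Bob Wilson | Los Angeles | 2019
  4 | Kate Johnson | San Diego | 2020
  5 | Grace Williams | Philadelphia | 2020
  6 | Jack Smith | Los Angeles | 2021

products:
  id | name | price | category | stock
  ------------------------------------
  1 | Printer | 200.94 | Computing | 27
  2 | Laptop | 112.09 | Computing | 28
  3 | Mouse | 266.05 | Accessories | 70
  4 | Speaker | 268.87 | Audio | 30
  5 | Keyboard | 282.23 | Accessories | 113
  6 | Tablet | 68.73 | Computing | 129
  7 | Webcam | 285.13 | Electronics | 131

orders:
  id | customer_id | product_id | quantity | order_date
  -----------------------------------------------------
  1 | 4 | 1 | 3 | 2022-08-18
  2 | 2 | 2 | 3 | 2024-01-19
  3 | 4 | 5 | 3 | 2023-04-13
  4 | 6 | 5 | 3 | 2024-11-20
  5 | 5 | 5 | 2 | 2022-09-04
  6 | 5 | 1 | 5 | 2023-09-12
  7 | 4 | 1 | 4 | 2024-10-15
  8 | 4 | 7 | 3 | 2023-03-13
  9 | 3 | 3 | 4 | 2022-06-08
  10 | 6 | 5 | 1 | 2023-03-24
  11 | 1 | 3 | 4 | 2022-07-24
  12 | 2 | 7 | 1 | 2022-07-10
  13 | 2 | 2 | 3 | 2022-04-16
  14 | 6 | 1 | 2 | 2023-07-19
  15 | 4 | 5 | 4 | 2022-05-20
SELECT id, customer_id FROM orders WHERE customer_id IN (SELECT id FROM customers WHERE signup_year >= 2019)

Execution result:
id | customer_id
1 | 4
2 | 2
3 | 4
4 | 6
5 | 5
6 | 5
7 | 4
8 | 4
9 | 3
10 | 6
11 | 1
12 | 2
13 | 2
14 | 6
15 | 4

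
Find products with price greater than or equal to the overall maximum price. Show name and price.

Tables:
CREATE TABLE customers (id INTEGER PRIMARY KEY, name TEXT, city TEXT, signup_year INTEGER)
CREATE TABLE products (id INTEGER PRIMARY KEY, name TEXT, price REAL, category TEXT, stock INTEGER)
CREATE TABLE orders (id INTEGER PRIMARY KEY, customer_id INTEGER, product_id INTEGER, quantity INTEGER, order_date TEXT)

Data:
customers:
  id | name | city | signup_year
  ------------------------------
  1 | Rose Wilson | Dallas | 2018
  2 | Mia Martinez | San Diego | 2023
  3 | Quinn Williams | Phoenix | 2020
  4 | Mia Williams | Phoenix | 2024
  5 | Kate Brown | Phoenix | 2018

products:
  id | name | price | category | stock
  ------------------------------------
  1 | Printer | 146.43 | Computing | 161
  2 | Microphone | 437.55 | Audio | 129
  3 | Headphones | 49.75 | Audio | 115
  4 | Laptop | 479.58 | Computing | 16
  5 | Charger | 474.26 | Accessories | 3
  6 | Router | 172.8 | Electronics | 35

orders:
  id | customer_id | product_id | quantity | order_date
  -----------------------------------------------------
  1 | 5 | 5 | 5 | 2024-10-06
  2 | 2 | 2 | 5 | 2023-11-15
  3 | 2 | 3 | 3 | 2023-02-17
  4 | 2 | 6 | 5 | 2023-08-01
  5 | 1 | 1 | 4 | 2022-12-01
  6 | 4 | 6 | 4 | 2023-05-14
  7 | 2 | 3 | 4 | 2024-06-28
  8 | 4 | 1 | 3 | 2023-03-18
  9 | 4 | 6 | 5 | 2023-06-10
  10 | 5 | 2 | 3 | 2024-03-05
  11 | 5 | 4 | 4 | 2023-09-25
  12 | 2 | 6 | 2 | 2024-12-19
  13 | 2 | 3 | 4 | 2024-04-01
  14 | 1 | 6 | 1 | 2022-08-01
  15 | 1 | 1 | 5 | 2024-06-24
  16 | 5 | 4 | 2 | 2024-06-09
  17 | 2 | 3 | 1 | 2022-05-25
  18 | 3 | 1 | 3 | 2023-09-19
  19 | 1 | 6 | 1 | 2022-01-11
SELECT name, price FROM products WHERE price >= (SELECT MAX(price) FROM products)

Execution result:
name | price
Laptop | 479.58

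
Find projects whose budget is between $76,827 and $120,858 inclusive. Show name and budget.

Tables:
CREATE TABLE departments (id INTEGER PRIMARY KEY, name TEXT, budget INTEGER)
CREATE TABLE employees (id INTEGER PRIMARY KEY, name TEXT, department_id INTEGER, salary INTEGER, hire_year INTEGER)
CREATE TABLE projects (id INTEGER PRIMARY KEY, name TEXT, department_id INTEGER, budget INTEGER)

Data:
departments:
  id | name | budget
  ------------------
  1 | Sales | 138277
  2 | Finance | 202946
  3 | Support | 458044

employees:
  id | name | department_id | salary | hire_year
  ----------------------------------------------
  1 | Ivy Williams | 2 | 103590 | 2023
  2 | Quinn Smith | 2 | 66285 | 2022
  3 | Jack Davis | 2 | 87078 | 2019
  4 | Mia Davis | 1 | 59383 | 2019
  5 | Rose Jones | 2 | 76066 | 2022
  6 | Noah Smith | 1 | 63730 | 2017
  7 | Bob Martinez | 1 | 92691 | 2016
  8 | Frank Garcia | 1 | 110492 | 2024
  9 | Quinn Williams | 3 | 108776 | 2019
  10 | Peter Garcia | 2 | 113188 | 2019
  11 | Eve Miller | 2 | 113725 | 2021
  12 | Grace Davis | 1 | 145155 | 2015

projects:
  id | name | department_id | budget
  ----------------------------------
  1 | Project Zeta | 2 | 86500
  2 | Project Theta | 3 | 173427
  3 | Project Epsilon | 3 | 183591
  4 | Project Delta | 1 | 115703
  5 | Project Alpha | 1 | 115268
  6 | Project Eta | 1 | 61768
SELECT name, budget FROM projects WHERE budget BETWEEN 76827 AND 120858

Execution result:
name | budget
Project Zeta | 86500
Project Delta | 115703
Project Alpha | 115268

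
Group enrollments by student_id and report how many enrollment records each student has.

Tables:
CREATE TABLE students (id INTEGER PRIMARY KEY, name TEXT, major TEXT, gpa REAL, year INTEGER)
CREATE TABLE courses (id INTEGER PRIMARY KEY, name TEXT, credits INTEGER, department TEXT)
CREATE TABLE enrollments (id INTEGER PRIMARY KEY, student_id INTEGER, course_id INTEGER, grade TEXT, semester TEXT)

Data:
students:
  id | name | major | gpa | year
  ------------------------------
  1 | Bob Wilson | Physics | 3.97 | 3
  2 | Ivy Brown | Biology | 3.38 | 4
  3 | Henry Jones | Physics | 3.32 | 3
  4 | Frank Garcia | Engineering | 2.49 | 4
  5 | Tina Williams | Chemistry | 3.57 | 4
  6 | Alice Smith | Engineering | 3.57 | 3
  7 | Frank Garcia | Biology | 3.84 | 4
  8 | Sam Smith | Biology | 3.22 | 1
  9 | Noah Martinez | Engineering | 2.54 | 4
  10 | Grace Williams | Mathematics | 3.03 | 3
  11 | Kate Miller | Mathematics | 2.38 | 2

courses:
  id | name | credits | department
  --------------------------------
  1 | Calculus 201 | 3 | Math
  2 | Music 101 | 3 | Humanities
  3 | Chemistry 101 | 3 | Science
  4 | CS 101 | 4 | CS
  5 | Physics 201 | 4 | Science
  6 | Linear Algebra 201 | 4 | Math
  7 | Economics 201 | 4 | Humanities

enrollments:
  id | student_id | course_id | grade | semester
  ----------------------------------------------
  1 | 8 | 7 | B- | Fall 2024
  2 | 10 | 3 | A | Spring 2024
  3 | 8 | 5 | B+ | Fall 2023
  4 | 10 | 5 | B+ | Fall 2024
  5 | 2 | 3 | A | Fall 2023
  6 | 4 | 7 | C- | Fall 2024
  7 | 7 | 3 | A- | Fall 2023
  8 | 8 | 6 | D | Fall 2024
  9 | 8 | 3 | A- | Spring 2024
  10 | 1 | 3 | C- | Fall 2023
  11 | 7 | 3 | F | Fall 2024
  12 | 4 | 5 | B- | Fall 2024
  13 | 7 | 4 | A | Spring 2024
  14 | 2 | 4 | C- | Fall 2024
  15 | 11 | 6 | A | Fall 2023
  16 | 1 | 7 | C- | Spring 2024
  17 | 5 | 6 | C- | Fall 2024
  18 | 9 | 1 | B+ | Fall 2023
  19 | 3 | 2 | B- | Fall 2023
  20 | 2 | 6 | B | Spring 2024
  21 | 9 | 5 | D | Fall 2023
SELECT student_id, COUNT(*) AS enrollment_count FROM enrollments GROUP BY student_id

Execution result:
student_id | enrollment_count
1 | 2
2 | 3
3 | 1
4 | 2
5 | 1
7 | 3
8 | 4
9 | 2
10 | 2
11 | 1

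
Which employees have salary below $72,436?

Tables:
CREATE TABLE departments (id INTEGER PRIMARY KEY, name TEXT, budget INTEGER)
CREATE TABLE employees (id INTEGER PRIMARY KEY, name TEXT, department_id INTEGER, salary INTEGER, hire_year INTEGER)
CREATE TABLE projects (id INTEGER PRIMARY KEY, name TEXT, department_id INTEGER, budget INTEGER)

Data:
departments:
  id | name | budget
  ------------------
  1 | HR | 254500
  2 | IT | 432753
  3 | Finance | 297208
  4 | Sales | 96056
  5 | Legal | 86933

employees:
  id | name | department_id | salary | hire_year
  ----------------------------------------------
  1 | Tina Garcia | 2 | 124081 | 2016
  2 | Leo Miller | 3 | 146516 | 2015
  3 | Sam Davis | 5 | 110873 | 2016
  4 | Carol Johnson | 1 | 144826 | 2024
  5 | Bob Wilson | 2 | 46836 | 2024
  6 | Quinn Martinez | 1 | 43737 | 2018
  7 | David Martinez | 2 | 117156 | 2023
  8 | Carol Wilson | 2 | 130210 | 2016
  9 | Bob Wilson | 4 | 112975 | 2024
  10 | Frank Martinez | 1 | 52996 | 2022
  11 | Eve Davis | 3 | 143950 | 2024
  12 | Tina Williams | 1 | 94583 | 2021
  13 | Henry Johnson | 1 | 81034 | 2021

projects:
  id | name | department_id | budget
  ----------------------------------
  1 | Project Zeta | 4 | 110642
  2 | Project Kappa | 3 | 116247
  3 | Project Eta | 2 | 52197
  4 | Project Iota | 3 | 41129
SELECT name, salary FROM employees WHERE salary < 72436

Execution result:
name | salary
Bob Wilson | 46836
Quinn Martinez | 43737
Frank Martinez | 52996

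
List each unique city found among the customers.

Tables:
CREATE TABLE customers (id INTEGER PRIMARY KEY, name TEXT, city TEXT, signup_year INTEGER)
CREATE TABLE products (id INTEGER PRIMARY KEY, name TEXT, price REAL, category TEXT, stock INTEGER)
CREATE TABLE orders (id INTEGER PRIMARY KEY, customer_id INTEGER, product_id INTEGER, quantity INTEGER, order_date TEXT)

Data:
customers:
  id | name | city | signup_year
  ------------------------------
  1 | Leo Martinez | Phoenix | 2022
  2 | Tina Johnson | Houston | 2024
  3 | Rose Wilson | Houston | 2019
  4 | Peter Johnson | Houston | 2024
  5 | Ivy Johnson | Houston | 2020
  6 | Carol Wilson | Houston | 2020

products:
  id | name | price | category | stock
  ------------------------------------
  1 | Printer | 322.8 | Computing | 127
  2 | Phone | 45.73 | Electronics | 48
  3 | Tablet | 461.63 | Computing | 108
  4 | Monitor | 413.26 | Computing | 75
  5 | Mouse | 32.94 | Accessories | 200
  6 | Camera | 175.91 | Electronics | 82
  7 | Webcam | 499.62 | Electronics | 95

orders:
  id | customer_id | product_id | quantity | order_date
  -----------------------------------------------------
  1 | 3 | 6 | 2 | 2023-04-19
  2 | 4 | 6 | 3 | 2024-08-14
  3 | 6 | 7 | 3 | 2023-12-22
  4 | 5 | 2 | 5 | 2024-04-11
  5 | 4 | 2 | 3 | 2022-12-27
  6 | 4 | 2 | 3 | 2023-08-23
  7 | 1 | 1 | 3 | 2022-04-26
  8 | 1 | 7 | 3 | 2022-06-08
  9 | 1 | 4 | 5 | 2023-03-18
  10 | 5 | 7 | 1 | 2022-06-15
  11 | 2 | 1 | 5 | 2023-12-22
SELECT DISTINCT city FROM customers

Execution result:
city
Phoenix
Houston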